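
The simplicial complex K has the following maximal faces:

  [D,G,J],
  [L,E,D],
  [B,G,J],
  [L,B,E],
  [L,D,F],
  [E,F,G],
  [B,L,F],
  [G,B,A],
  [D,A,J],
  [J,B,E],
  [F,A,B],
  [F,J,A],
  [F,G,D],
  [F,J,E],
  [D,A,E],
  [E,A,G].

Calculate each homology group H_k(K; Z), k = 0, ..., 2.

We work with the vertex ordering A < B < D < E < F < G < J < L. The simplices of K, each written with vertices in increasing order, are:

  0-simplices (8): A, B, D, E, F, G, J, L
  1-simplices (24): AB, AD, AE, AF, AG, AJ, BE, BF, BG, BJ, BL, DE, DF, DG, DJ, DL, EF, EG, EJ, EL, FG, FJ, FL, GJ
  2-simplices (16): ABF, ABG, ADE, ADJ, AEG, AFJ, BEJ, BEL, BFL, BGJ, DEL, DFG, DFL, DGJ, EFG, EFJ

Hence C_0 ≅ Z^8, C_1 ≅ Z^24, C_2 ≅ Z^16.

Boundary ∂_1: C_1 → C_0 sends each edge [p,q] (with p < q) to q − p. For instance
  ∂BL = L − B.
As a 8×24 matrix over Z this has rank 7, with invariant factors (1,1,1,1,1,1,1).

The boundary map ∂_2: C_2 → C_1 sends each 2-simplex [p,q,r] to [q,r] − [p,r] + [p,q]. For instance
  ∂AEG = EG − AG + AE,
  ∂ABG = BG − AG + AB.
As a 24×16 matrix over Z this has rank 15, with invariant factors (1,1,1,1,1,1,1,1,1,1,1,1,1,1,1).

From H_k ≅ ker(∂_k) / im(∂_{k+1}) we obtain:

  H_0: rank C_0 − rank ∂_1 = 8 − 7 = 1, and the invariant factors of ∂_1 are all 1, so H_0 ≅ Z.
  H_1: rank ker ∂_1 − rank ∂_2 = (24 − 7) − 15 = 2, and the invariant factors of ∂_2 are all 1, so H_1 ≅ Z^2.
  H_2: rank ker ∂_2 − rank ∂_3 = (16 − 15) − 0 = 1, and there is no ∂_3, so H_2 ≅ Z.

H_0 ≅ Z,  H_1 ≅ Z^2,  H_2 ≅ Z.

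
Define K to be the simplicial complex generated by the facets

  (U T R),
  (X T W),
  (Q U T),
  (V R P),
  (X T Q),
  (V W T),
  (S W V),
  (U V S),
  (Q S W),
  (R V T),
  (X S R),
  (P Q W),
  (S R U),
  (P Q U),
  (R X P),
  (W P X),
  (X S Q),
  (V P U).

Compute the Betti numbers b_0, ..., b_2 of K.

b_0 = 1, b_1 = 1, b_2 = 0.

We work with the vertex ordering P < Q < R < S < T < U < V < W < X. The simplices of K, each written with vertices in increasing order, are:

  0-simplices (9): P, Q, R, S, T, U, V, W, X
  1-simplices (27): PQ, PR, PU, PV, PW, PX, QS, QT, QU, QW, QX, RS, RT, RU, RV, RX, SU, SV, SW, SX, TU, TV, TW, TX, UV, VW, WX
  2-simplices (18): PQU, PQW, PRV, PRX, PUV, PWX, QSW, QSX, QTU, QTX, RSU, RSX, RTU, RTV, SUV, SVW, TVW, TWX

Hence C_0 ≅ Z^9, C_1 ≅ Z^27, C_2 ≅ Z^18.

Boundary ∂_1: C_1 → C_0 maps an edge to its endpoints' difference, ∂[p,q] = q − p.
This gives a 9×27 integer matrix of rank 8; reducing to Smith normal form yields diagonal entries (1,1,1,1,1,1,1,1).

∂_2: C_2 → C_1 sends each 2-simplex [p,q,r] to [q,r] − [p,r] + [p,q]. For instance
  ∂PUV = UV − PV + PU,
  ∂RTU = TU − RU + RT.
This gives a 27×18 integer matrix of rank 18; reducing to Smith normal form yields diagonal entries (1,1,1,1,1,1,1,1,1,1,1,1,1,1,1,1,1,2).

From H_k ≅ ker(∂_k) / im(∂_{k+1}) we obtain:

  H_0: rank C_0 − rank ∂_1 = 9 − 8 = 1, and the invariant factors of ∂_1 are all 1, so H_0 ≅ Z.
  H_1: rank ker ∂_1 − rank ∂_2 = (27 − 8) − 18 = 1, and ∂_2 has invariant factor 2 > 1, so H_1 ≅ Z × Z/2.
  H_2: rank ker ∂_2 − rank ∂_3 = (18 − 18) − 0 = 0, and there is no ∂_3, so H_2 ≅ 0.

Hence the Betti numbers are b_0 = 1, b_1 = 1, b_2 = 0.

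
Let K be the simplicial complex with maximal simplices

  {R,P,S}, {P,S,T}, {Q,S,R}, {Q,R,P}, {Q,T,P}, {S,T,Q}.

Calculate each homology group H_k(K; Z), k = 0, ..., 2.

H_0 = Z,  H_1 = 0,  H_2 = Z.

Order the vertices as P < Q < R < S < T. Listing each simplex with vertices in this order, K has dimension 2 with simplices:

  0-simplices (5): P, Q, R, S, T
  1-simplices (9): PQ, PR, PS, PT, QR, QS, QT, RS, ST
  2-simplices (6): PQR, PQT, PRS, PST, QRS, QST

giving chain groups C_0 ≅ Z^5, C_1 ≅ Z^9, C_2 ≅ Z^6.

∂_1: C_1 → C_0 is given by ∂[p,q] = [q] − [p].
This gives a 5×9 integer matrix of rank 4; reducing to Smith normal form yields diagonal entries (1,1,1,1).

Boundary ∂_2: C_2 → C_1 maps a triangle to the signed sum of its edges. For instance
  ∂PQT = QT − PT + PQ,
  ∂PRS = RS − PS + PR.
The resulting 9×6 matrix has rank 5, and its Smith normal form has invariant factors (1,1,1,1,1).

Reading off H_k = ker ∂_k / im ∂_{k+1}:

  H_0: rank C_0 − rank ∂_1 = 5 − 4 = 1, and the invariant factors of ∂_1 are all 1, so H_0 = Z.
  H_1: rank ker ∂_1 − rank ∂_2 = (9 − 4) − 5 = 0, and the invariant factors of ∂_2 are all 1, so H_1 = 0.
  H_2: rank ker ∂_2 − rank ∂_3 = (6 − 5) − 0 = 1, and there is no ∂_3, so H_2 = Z.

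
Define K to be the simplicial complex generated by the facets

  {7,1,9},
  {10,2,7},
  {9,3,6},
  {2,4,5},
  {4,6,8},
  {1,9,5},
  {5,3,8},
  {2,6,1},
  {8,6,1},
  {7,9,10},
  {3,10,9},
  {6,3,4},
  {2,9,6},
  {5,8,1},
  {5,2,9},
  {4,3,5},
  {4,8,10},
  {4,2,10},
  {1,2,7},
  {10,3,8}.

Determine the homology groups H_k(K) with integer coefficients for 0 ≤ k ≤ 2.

H_0 ≅ Z,  H_1 ≅ Z ⊕ Z/2,  H_2 = 0.

Take the total order 1 < 2 < 3 < 4 < 5 < 6 < 7 < 8 < 9 < 10 on the vertex set. Then K (dimension 2) consists of the simplices:

  0-simplices (10): [1], [2], [3], [4], [5], [6], [7], [8], [9], [10]
  1-simplices (30): (30 of them)
  2-simplices (20): (20 of them)

giving chain groups C_0 ≅ Z^10, C_1 ≅ Z^30, C_2 ≅ Z^20.

Boundary ∂_1: C_1 → C_0 sends each edge [p,q] (with p < q) to q − p. For instance
  ∂[4,8] = [8] − [4].
The 10×30 boundary matrix has rank 9 and Smith normal form diag(1,1,1,1,1,1,1,1,1).

∂_2: C_2 → C_1 maps a triangle to the signed sum of its edges. For instance
  ∂[1,5,8] = [5,8] − [1,8] + [1,5],
  ∂[1,2,6] = [2,6] − [1,6] + [1,2].
The resulting 30×20 matrix has rank 20, and its Smith normal form has invariant factors (1,1,1,1,1,1,1,1,1,1,1,1,1,1,1,1,1,1,1,2).

From H_k ≅ ker(∂_k) / im(∂_{k+1}) we obtain:

  H_0: rank C_0 − rank ∂_1 = 10 − 9 = 1, and the invariant factors of ∂_1 are all 1, so H_0 ≅ Z.
  H_1: rank ker ∂_1 − rank ∂_2 = (30 − 9) − 20 = 1, and ∂_2 has invariant factor 2 > 1, so H_1 ≅ Z ⊕ Z/2.
  H_2: rank ker ∂_2 − rank ∂_3 = (20 − 20) − 0 = 0, and there is no ∂_3, so H_2 ≅ 0.

(K is a triangulation of the Klein bottle.)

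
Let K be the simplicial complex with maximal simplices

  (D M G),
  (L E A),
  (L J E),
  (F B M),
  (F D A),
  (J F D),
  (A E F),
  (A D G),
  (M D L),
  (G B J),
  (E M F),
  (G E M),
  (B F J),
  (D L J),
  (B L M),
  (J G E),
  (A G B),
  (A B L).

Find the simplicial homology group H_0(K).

H_0 = Z.

Fix the vertex order A < B < D < E < F < G < J < L < M and write every simplex with vertices in increasing order. Then dim K = 2 and the simplices of K are:

  0-simplices (9): A, B, D, E, F, G, J, L, M
  1-simplices (27): AB, AD, AE, AF, AG, AL, BF, BG, BJ, BL, BM, DF, DG, DJ, DL, DM, EF, EG, EJ, EL, EM, FJ, FM, GJ, GM, JL, LM
  2-simplices (18): ABG, ABL, ADF, ADG, AEF, AEL, BFJ, BFM, BGJ, BLM, DFJ, DGM, DJL, DLM, EFM, EGJ, EGM, EJL

giving chain groups C_0 ≅ Z^9, C_1 ≅ Z^27, C_2 ≅ Z^18.

Boundary ∂_1: C_1 → C_0 is given by ∂[p,q] = [q] − [p].
The resulting 9×27 matrix has rank 8, and its Smith normal form has invariant factors (1,1,1,1,1,1,1,1).

The boundary map ∂_2: C_2 → C_1 maps a triangle to the signed sum of its edges. For instance
  ∂BGJ = GJ − BJ + BG,
  ∂EFM = FM − EM + EF.
This gives a 27×18 integer matrix of rank 17; reducing to Smith normal form yields diagonal entries (1,1,1,1,1,1,1,1,1,1,1,1,1,1,1,1,1).

Reading off H_k = ker ∂_k / im ∂_{k+1}:

  H_0: rank C_0 − rank ∂_1 = 9 − 8 = 1, and the invariant factors of ∂_1 are all 1, so H_0 = Z.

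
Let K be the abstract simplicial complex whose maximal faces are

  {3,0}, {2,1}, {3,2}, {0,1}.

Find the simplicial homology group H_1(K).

Take the total order 0 < 1 < 2 < 3 on the vertex set. Then K (dimension 1) consists of the simplices:

  0-simplices (4): [0], [1], [2], [3]
  1-simplices (4): [0,1], [0,3], [1,2], [2,3]

giving chain groups C_0 ≅ Z^4, C_1 ≅ Z^4.

Boundary ∂_1: C_1 → C_0 maps an edge to its endpoints' difference, ∂[p,q] = q − p. For instance
  ∂[0,1] = [1] − [0].
This gives a 4×4 integer matrix of rank 3; reducing to Smith normal form yields diagonal entries (1,1,1).

From H_k ≅ ker(∂_k) / im(∂_{k+1}) we obtain:

  H_1: rank ker ∂_1 − rank ∂_2 = (4 − 3) − 0 = 1, and there is no ∂_2, so H_1 = Z.

(K is a triangulation of the circle S^1.)

H_1 = Z.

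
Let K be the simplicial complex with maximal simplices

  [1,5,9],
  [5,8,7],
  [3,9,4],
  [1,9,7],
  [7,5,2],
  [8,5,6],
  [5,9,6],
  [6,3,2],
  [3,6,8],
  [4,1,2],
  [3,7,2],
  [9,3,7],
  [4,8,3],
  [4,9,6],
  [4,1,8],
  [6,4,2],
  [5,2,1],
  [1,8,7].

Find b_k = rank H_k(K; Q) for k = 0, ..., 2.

b_0 = 1, b_1 = 1, b_2 = 0.

We work with the vertex ordering 1 < 2 < 3 < 4 < 5 < 6 < 7 < 8 < 9. The simplices of K, each written with vertices in increasing order, are:

  0-simplices (9): [1], [2], [3], [4], [5], [6], [7], [8], [9]
  1-simplices (27): (27 of them)
  2-simplices (18): [1,2,4], [1,2,5], [1,4,8], [1,5,9], [1,7,8], [1,7,9], [2,3,6], [2,3,7], [2,4,6], [2,5,7], [3,4,8], [3,4,9], [3,6,8], [3,7,9], [4,6,9], [5,6,8], [5,6,9], [5,7,8]

so the chain groups are C_0 ≅ Z^9, C_1 ≅ Z^27, C_2 ≅ Z^18.

∂_1: C_1 → C_0 is given by ∂[p,q] = [q] − [p].
As a 9×27 matrix over Z this has rank 8, with invariant factors (1,1,1,1,1,1,1,1).

∂_2: C_2 → C_1 sends each 2-simplex [p,q,r] to [q,r] − [p,r] + [p,q]. For instance
  ∂[3,4,9] = [4,9] − [3,9] + [3,4],
  ∂[2,5,7] = [5,7] − [2,7] + [2,5].
The resulting 27×18 matrix has rank 18, and its Smith normal form has invariant factors (1,1,1,1,1,1,1,1,1,1,1,1,1,1,1,1,1,2).

Computing H_k = (kernel of ∂_k) / (image of ∂_{k+1}):

  H_0: rank C_0 − rank ∂_1 = 9 − 8 = 1, and the invariant factors of ∂_1 are all 1, so H_0 = Z.
  H_1: rank ker ∂_1 − rank ∂_2 = (27 − 8) − 18 = 1, and ∂_2 has invariant factor 2 > 1, so H_1 = Z × Z/2.
  H_2: rank ker ∂_2 − rank ∂_3 = (18 − 18) − 0 = 0, and there is no ∂_3, so H_2 = 0.

As a check, the Euler characteristic is 9 − 27 + 18 = 0, which agrees with 1 − 1 + 0 = 0.

Hence the Betti numbers are b_0 = 1, b_1 = 1, b_2 = 0.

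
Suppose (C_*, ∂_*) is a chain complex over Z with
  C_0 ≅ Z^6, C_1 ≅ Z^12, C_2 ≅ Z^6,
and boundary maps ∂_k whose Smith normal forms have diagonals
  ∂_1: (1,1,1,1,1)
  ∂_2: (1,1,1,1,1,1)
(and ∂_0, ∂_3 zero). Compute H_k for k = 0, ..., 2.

H_0 = Z,  H_1 = Z,  H_2 = 0.

H_0: b_0 = 6 − 0 − 5 = 1; torsion from ∂_1 factors > 1: none. So H_0 = Z.
H_1: b_1 = 12 − 5 − 6 = 1; torsion from ∂_2 factors > 1: none. So H_1 = Z.
H_2: b_2 = 6 − 6 − 0 = 0; torsion from ∂_3 factors > 1: none. So H_2 = 0.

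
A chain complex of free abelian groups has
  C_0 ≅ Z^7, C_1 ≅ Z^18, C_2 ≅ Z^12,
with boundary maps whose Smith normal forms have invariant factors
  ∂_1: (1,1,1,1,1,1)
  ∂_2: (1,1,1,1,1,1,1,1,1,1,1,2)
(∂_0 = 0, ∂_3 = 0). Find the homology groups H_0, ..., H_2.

H_0: b_0 = 7 − 0 − 6 = 1; torsion from ∂_1 factors > 1: none. So H_0 ≅ Z.
H_1: b_1 = 18 − 6 − 12 = 0; torsion from ∂_2 factors > 1: [2]. So H_1 ≅ Z/2.
H_2: b_2 = 12 − 12 − 0 = 0; torsion from ∂_3 factors > 1: none. So H_2 ≅ 0.

H_0 ≅ Z,  H_1 ≅ Z/2,  H_2 = 0.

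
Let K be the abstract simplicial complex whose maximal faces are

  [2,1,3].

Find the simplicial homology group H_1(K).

H_1 = 0.

K has 3 vertices, 3 edges, 1 triangle.
rank ∂_1 = 2, rank ∂_2 = 1 ⇒ b_1 = 3 − 2 − 1 = 0; all invariant factors of ∂_2 are 1 so no torsion. So H_1 = 0.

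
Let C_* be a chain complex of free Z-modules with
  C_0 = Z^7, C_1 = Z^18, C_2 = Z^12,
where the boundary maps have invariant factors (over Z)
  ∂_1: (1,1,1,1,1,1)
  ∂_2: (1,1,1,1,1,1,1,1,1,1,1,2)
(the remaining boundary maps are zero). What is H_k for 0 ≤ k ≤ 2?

H_0 ≅ Z,  H_1 ≅ Z/2,  H_2 = 0.

H_0: b_0 = 7 − 0 − 6 = 1; torsion from ∂_1 factors > 1: none. So H_0 ≅ Z.
H_1: b_1 = 18 − 6 − 12 = 0; torsion from ∂_2 factors > 1: [2]. So H_1 ≅ Z/2.
H_2: b_2 = 12 − 12 − 0 = 0; torsion from ∂_3 factors > 1: none. So H_2 ≅ 0.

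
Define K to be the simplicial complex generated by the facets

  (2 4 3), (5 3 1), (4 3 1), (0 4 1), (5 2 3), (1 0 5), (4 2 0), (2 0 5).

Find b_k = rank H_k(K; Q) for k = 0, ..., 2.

b_0 = 1, b_1 = 0, b_2 = 1.

We work with the vertex ordering 0 < 1 < 2 < 3 < 4 < 5. The simplices of K, each written with vertices in increasing order, are:

  0-simplices (6): [0], [1], [2], [3], [4], [5]
  1-simplices (12): [0,1], [0,2], [0,4], [0,5], [1,3], [1,4], [1,5], [2,3], [2,4], [2,5], [3,4], [3,5]
  2-simplices (8): [0,1,4], [0,1,5], [0,2,4], [0,2,5], [1,3,4], [1,3,5], [2,3,4], [2,3,5]

so the chain groups are C_0 ≅ Z^6, C_1 ≅ Z^12, C_2 ≅ Z^8.

Boundary ∂_1: C_1 → C_0 is given by ∂[p,q] = [q] − [p]. For instance
  ∂[3,5] = [5] − [3].
This gives a 6×12 integer matrix of rank 5; reducing to Smith normal form yields diagonal entries (1,1,1,1,1).

The boundary map ∂_2: C_2 → C_1 acts by ∂[p,q,r] = [q,r] − [p,r] + [p,q]. For instance
  ∂[0,1,4] = [1,4] − [0,4] + [0,1],
  ∂[2,3,4] = [3,4] − [2,4] + [2,3].
The resulting 12×8 matrix has rank 7, and its Smith normal form has invariant factors (1,1,1,1,1,1,1).

Reading off H_k = ker ∂_k / im ∂_{k+1}:

  H_0: rank C_0 − rank ∂_1 = 6 − 5 = 1, and the invariant factors of ∂_1 are all 1, so H_0 ≅ Z.
  H_1: rank ker ∂_1 − rank ∂_2 = (12 − 5) − 7 = 0, and the invariant factors of ∂_2 are all 1, so H_1 ≅ 0.
  H_2: rank ker ∂_2 − rank ∂_3 = (8 − 7) − 0 = 1, and there is no ∂_3, so H_2 ≅ Z.

As a check, the Euler characteristic is 6 − 12 + 8 = 2, which agrees with 1 − 0 + 1 = 2.
(K is a triangulation of the 2-sphere S^2.)

Hence the Betti numbers are b_0 = 1, b_1 = 0, b_2 = 1.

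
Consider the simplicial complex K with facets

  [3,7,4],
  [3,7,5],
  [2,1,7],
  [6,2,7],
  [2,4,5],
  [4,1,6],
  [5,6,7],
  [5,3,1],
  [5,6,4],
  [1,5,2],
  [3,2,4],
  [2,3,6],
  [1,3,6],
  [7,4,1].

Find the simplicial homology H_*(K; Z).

Order the vertices as 1 < 2 < 3 < 4 < 5 < 6 < 7. Listing each simplex with vertices in this order, K has dimension 2 with simplices:

  0-simplices (7): [1], [2], [3], [4], [5], [6], [7]
  1-simplices (21): [1,2], [1,3], [1,4], [1,5], [1,6], [1,7], [2,3], [2,4], [2,5], [2,6], [2,7], [3,4], [3,5], [3,6], [3,7], [4,5], [4,6], [4,7], [5,6], [5,7], [6,7]
  2-simplices (14): [1,2,5], [1,2,7], [1,3,5], [1,3,6], [1,4,6], [1,4,7], [2,3,4], [2,3,6], [2,4,5], [2,6,7], [3,4,7], [3,5,7], [4,5,6], [5,6,7]

Hence C_0 ≅ Z^7, C_1 ≅ Z^21, C_2 ≅ Z^14.

The boundary map ∂_1: C_1 → C_0 maps an edge to its endpoints' difference, ∂[p,q] = q − p.
As a 7×21 matrix over Z this has rank 6, with invariant factors (1,1,1,1,1,1).

∂_2: C_2 → C_1 sends each 2-simplex [p,q,r] to [q,r] − [p,r] + [p,q]. For instance
  ∂[4,5,6] = [5,6] − [4,6] + [4,5],
  ∂[1,4,6] = [4,6] − [1,6] + [1,4].
The resulting 21×14 matrix has rank 13, and its Smith normal form has invariant factors (1,1,1,1,1,1,1,1,1,1,1,1,1).

Reading off H_k = ker ∂_k / im ∂_{k+1}:

  H_0: rank C_0 − rank ∂_1 = 7 − 6 = 1, and the invariant factors of ∂_1 are all 1, so H_0 = Z.
  H_1: rank ker ∂_1 − rank ∂_2 = (21 − 6) − 13 = 2, and the invariant factors of ∂_2 are all 1, so H_1 = Z^2.
  H_2: rank ker ∂_2 − rank ∂_3 = (14 − 13) − 0 = 1, and there is no ∂_3, so H_2 = Z.

As a check, the Euler characteristic is 7 − 21 + 14 = 0, which agrees with 1 − 2 + 1 = 0.
(K is a triangulation of the torus T^2.)

H_0 = Z,  H_1 = Z^2,  H_2 = Z.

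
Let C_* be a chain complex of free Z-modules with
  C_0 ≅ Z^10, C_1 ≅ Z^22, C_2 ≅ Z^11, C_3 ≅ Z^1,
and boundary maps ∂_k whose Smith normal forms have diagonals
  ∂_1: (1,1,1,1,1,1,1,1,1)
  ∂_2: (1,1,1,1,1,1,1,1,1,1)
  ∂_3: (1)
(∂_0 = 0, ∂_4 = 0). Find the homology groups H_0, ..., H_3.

H_0: b_0 = 10 − 0 − 9 = 1; torsion from ∂_1 factors > 1: none. So H_0 = Z.
H_1: b_1 = 22 − 9 − 10 = 3; torsion from ∂_2 factors > 1: none. So H_1 = Z^3.
H_2: b_2 = 11 − 10 − 1 = 0; torsion from ∂_3 factors > 1: none. So H_2 = 0.
H_3: b_3 = 1 − 1 − 0 = 0; torsion from ∂_4 factors > 1: none. So H_3 = 0.

H_0 = Z,  H_1 = Z^3,  H_2 = 0,  H_3 = 0.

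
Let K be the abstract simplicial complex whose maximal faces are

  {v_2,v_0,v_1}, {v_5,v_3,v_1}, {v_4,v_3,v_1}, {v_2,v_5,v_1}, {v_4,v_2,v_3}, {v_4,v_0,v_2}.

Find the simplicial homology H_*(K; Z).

Take the total order v_0 < v_1 < v_2 < v_3 < v_4 < v_5 on the vertex set. Then K (dimension 2) consists of the simplices:

  0-simplices (6): [v_0], [v_1], [v_2], [v_3], [v_4], [v_5]
  1-simplices (12): [v_0,v_1], [v_0,v_2], [v_0,v_4], [v_1,v_2], [v_1,v_3], [v_1,v_4], [v_1,v_5], [v_2,v_3], [v_2,v_4], [v_2,v_5], [v_3,v_4], [v_3,v_5]
  2-simplices (6): [v_0,v_1,v_2], [v_0,v_2,v_4], [v_1,v_2,v_5], [v_1,v_3,v_4], [v_1,v_3,v_5], [v_2,v_3,v_4]

Hence C_0 ≅ Z^6, C_1 ≅ Z^12, C_2 ≅ Z^6.

Boundary ∂_1: C_1 → C_0 maps an edge to its endpoints' difference, ∂[p,q] = q − p.
The 6×12 boundary matrix has rank 5 and Smith normal form diag(1,1,1,1,1).

Boundary ∂_2: C_2 → C_1 maps a triangle to the signed sum of its edges. For instance
  ∂[v_2,v_3,v_4] = [v_3,v_4] − [v_2,v_4] + [v_2,v_3],
  ∂[v_1,v_3,v_4] = [v_3,v_4] − [v_1,v_4] + [v_1,v_3].
The 12×6 boundary matrix has rank 6 and Smith normal form diag(1,1,1,1,1,1).

Now H_k = ker ∂_k / im ∂_{k+1}, so:

  H_0: rank C_0 − rank ∂_1 = 6 − 5 = 1, and the invariant factors of ∂_1 are all 1, so H_0 = Z.
  H_1: rank ker ∂_1 − rank ∂_2 = (12 − 5) − 6 = 1, and the invariant factors of ∂_2 are all 1, so H_1 = Z.
  H_2: rank ker ∂_2 − rank ∂_3 = (6 − 6) − 0 = 0, and there is no ∂_3, so H_2 = 0.

As a check, the Euler characteristic is 6 − 12 + 6 = 0, which agrees with 1 − 1 + 0 = 0.
(K is a triangulation of the cylinder S^1 x I.)

H_0 = Z,  H_1 = Z,  H_2 = 0.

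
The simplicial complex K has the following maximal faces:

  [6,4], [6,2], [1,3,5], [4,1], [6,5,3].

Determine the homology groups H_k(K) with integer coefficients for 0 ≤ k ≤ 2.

Take the total order 1 < 2 < 3 < 4 < 5 < 6 on the vertex set. Then K (dimension 2) consists of the simplices:

  0-simplices (6): [1], [2], [3], [4], [5], [6]
  1-simplices (8): [1,3], [1,4], [1,5], [2,6], [3,5], [3,6], [4,6], [5,6]
  2-simplices (2): [1,3,5], [3,5,6]

giving chain groups C_0 ≅ Z^6, C_1 ≅ Z^8, C_2 ≅ Z^2.

∂_1: C_1 → C_0 sends each edge [p,q] (with p < q) to q − p. For instance
  ∂[1,4] = [4] − [1].
As a 6×8 matrix over Z this has rank 5, with invariant factors (1,1,1,1,1).

The boundary map ∂_2: C_2 → C_1 sends each 2-simplex [p,q,r] to [q,r] − [p,r] + [p,q]. For instance
  ∂[1,3,5] = [3,5] − [1,5] + [1,3],
  ∂[3,5,6] = [5,6] − [3,6] + [3,5].
The 8×2 boundary matrix has rank 2 and Smith normal form diag(1,1).

Computing H_k = (kernel of ∂_k) / (image of ∂_{k+1}):

  H_0: rank C_0 − rank ∂_1 = 6 − 5 = 1, and the invariant factors of ∂_1 are all 1, so H_0 = Z.
  H_1: rank ker ∂_1 − rank ∂_2 = (8 − 5) − 2 = 1, and the invariant factors of ∂_2 are all 1, so H_1 = Z.
  H_2: rank ker ∂_2 − rank ∂_3 = (2 − 2) − 0 = 0, and there is no ∂_3, so H_2 = 0.

As a check, the Euler characteristic is 6 − 8 + 2 = 0, which agrees with 1 − 1 + 0 = 0.

H_0 = Z,  H_1 = Z,  H_2 = 0.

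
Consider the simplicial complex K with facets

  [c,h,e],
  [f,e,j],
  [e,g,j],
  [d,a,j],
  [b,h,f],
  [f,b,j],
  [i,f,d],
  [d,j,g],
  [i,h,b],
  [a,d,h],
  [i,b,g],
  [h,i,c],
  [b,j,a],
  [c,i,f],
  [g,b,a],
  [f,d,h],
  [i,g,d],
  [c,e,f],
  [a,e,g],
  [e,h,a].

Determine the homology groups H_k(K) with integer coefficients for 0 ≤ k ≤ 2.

H_0 ≅ Z,  H_1 ≅ Z ⊕ Z/2Z,  H_2 = 0.

We work with the vertex ordering a < b < c < d < e < f < g < h < i < j. The simplices of K, each written with vertices in increasing order, are:

  0-simplices (10): a, b, c, d, e, f, g, h, i, j
  1-simplices (30): ab, ad, ae, ag, ah, aj, bf, bg, bh, bi, bj, ce, cf, ch, ci, df, dg, dh, di, dj, ef, eg, eh, ej, fh, fi, fj, gi, gj, hi
  2-simplices (20): abg, abj, adh, adj, aeg, aeh, bfh, bfj, bgi, bhi, cef, ceh, cfi, chi, dfh, dfi, dgi, dgj, efj, egj

so the chain groups are C_0 ≅ Z^10, C_1 ≅ Z^30, C_2 ≅ Z^20.

The boundary map ∂_1: C_1 → C_0 sends each edge [p,q] (with p < q) to q − p.
This gives a 10×30 integer matrix of rank 9; reducing to Smith normal form yields diagonal entries (1,1,1,1,1,1,1,1,1).

Boundary ∂_2: C_2 → C_1 maps a triangle to the signed sum of its edges. For instance
  ∂adh = dh − ah + ad,
  ∂dfi = fi − di + df.
As a 30×20 matrix over Z this has rank 20, with invariant factors (1,1,1,1,1,1,1,1,1,1,1,1,1,1,1,1,1,1,1,2).

From H_k ≅ ker(∂_k) / im(∂_{k+1}) we obtain:

  H_0: rank C_0 − rank ∂_1 = 10 − 9 = 1, and the invariant factors of ∂_1 are all 1, so H_0 = Z.
  H_1: rank ker ∂_1 − rank ∂_2 = (30 − 9) − 20 = 1, and ∂_2 has invariant factor 2 > 1, so H_1 = Z ⊕ Z/2Z.
  H_2: rank ker ∂_2 − rank ∂_3 = (20 − 20) − 0 = 0, and there is no ∂_3, so H_2 = 0.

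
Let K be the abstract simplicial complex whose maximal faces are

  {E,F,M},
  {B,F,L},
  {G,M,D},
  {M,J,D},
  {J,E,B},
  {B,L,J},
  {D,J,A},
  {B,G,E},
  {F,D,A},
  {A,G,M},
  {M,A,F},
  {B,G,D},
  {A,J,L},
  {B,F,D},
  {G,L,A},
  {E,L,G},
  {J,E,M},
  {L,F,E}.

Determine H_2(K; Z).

Fix the vertex order A < B < D < E < F < G < J < L < M and write every simplex with vertices in increasing order. Then dim K = 2 and the simplices of K are:

  0-simplices (9): A, B, D, E, F, G, J, L, M
  1-simplices (27): AD, AF, AG, AJ, AL, AM, BD, BE, BF, BG, BJ, BL, DF, DG, DJ, DM, EF, EG, EJ, EL, EM, FL, FM, GL, GM, JL, JM
  2-simplices (18): ADF, ADJ, AFM, AGL, AGM, AJL, BDF, BDG, BEG, BEJ, BFL, BJL, DGM, DJM, EFL, EFM, EGL, EJM

Hence C_0 ≅ Z^9, C_1 ≅ Z^27, C_2 ≅ Z^18.

Boundary ∂_1: C_1 → C_0 is given by ∂[p,q] = [q] − [p]. For instance
  ∂DG = G − D.
This gives a 9×27 integer matrix of rank 8; reducing to Smith normal form yields diagonal entries (1,1,1,1,1,1,1,1).

∂_2: C_2 → C_1 maps a triangle to the signed sum of its edges. For instance
  ∂BFL = FL − BL + BF,
  ∂EGL = GL − EL + EG.
The 27×18 boundary matrix has rank 18 and Smith normal form diag(1,1,1,1,1,1,1,1,1,1,1,1,1,1,1,1,1,2).

Computing H_k = (kernel of ∂_k) / (image of ∂_{k+1}):

  H_2: rank ker ∂_2 − rank ∂_3 = (18 − 18) − 0 = 0, and there is no ∂_3, so H_2 = 0.

(K is a triangulation of the Klein bottle.)

H_2 = 0.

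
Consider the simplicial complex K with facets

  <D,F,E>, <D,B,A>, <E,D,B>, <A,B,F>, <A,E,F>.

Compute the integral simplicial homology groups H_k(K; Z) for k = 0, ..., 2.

H_0 ≅ Z,  H_1 ≅ Z,  H_2 = 0.

Order the vertices as A < B < D < E < F. Listing each simplex with vertices in this order, K has dimension 2 with simplices:

  0-simplices (5): A, B, D, E, F
  1-simplices (10): AB, AD, AE, AF, BD, BE, BF, DE, DF, EF
  2-simplices (5): ABD, ABF, AEF, BDE, DEF

giving chain groups C_0 ≅ Z^5, C_1 ≅ Z^10, C_2 ≅ Z^5.

Boundary ∂_1: C_1 → C_0 sends each edge [p,q] (with p < q) to q − p. For instance
  ∂BF = F − B.
This gives a 5×10 integer matrix of rank 4; reducing to Smith normal form yields diagonal entries (1,1,1,1).

Boundary ∂_2: C_2 → C_1 maps a triangle to the signed sum of its edges. For instance
  ∂DEF = EF − DF + DE,
  ∂BDE = DE − BE + BD.
The resulting 10×5 matrix has rank 5, and its Smith normal form has invariant factors (1,1,1,1,1).

Reading off H_k = ker ∂_k / im ∂_{k+1}:

  H_0: rank C_0 − rank ∂_1 = 5 − 4 = 1, and the invariant factors of ∂_1 are all 1, so H_0 = Z.
  H_1: rank ker ∂_1 − rank ∂_2 = (10 − 4) − 5 = 1, and the invariant factors of ∂_2 are all 1, so H_1 = Z.
  H_2: rank ker ∂_2 − rank ∂_3 = (5 − 5) − 0 = 0, and there is no ∂_3, so H_2 = 0.

As a check, the Euler characteristic is 5 − 10 + 5 = 0, which agrees with 1 − 1 + 0 = 0.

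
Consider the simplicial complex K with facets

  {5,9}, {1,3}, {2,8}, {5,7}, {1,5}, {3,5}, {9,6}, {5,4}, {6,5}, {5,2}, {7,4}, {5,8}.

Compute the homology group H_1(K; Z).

H_1 ≅ Z^4.

Fix the vertex order 1 < 2 < 3 < 4 < 5 < 6 < 7 < 8 < 9 and write every simplex with vertices in increasing order. Then dim K = 1 and the simplices of K are:

  0-simplices (9): [1], [2], [3], [4], [5], [6], [7], [8], [9]
  1-simplices (12): [1,3], [1,5], [2,5], [2,8], [3,5], [4,5], [4,7], [5,6], [5,7], [5,8], [5,9], [6,9]

Hence C_0 ≅ Z^9, C_1 ≅ Z^12.

The boundary map ∂_1: C_1 → C_0 maps an edge to its endpoints' difference, ∂[p,q] = q − p.
As a 9×12 matrix over Z this has rank 8, with invariant factors (1,1,1,1,1,1,1,1).

Computing H_k = (kernel of ∂_k) / (image of ∂_{k+1}):

  H_1: rank ker ∂_1 − rank ∂_2 = (12 − 8) − 0 = 4, and there is no ∂_2, so H_1 = Z^4.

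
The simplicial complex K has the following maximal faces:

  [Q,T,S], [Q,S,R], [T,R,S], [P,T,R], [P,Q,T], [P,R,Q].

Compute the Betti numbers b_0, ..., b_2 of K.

Take the total order P < Q < R < S < T on the vertex set. Then K (dimension 2) consists of the simplices:

  0-simplices (5): P, Q, R, S, T
  1-simplices (9): PQ, PR, PT, QR, QS, QT, RS, RT, ST
  2-simplices (6): PQR, PQT, PRT, QRS, QST, RST

so the chain groups are C_0 ≅ Z^5, C_1 ≅ Z^9, C_2 ≅ Z^6.

∂_1: C_1 → C_0 sends each edge [p,q] (with p < q) to q − p. For instance
  ∂QR = R − Q.
As a 5×9 matrix over Z this has rank 4, with invariant factors (1,1,1,1).

Boundary ∂_2: C_2 → C_1 sends each 2-simplex [p,q,r] to [q,r] − [p,r] + [p,q]. For instance
  ∂QST = ST − QT + QS,
  ∂PQT = QT − PT + PQ.
This gives a 9×6 integer matrix of rank 5; reducing to Smith normal form yields diagonal entries (1,1,1,1,1).

Reading off H_k = ker ∂_k / im ∂_{k+1}:

  H_0: rank C_0 − rank ∂_1 = 5 − 4 = 1, and the invariant factors of ∂_1 are all 1, so H_0 ≅ Z.
  H_1: rank ker ∂_1 − rank ∂_2 = (9 − 4) − 5 = 0, and the invariant factors of ∂_2 are all 1, so H_1 ≅ 0.
  H_2: rank ker ∂_2 − rank ∂_3 = (6 − 5) − 0 = 1, and there is no ∂_3, so H_2 ≅ Z.

Hence the Betti numbers are b_0 = 1, b_1 = 0, b_2 = 1.

b_0 = 1, b_1 = 0, b_2 = 1.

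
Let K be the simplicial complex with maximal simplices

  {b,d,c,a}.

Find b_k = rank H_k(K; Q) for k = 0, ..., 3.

Order the vertices as a < b < c < d. Listing each simplex with vertices in this order, K has dimension 3 with simplices:

  0-simplices (4): a, b, c, d
  1-simplices (6): ab, ac, ad, bc, bd, cd
  2-simplices (4): abc, abd, acd, bcd
  3-simplices (1): abcd

Hence C_0 ≅ Z^4, C_1 ≅ Z^6, C_2 ≅ Z^4, C_3 ≅ Z^1.

Boundary ∂_1: C_1 → C_0 is given by ∂[p,q] = [q] − [p]. For instance
  ∂ab = b − a.
The resulting 4×6 matrix has rank 3, and its Smith normal form has invariant factors (1,1,1).

Boundary ∂_2: C_2 → C_1 acts by ∂[p,q,r] = [q,r] − [p,r] + [p,q]. For instance
  ∂bcd = cd − bd + bc,
  ∂abd = bd − ad + ab.
This gives a 6×4 integer matrix of rank 3; reducing to Smith normal form yields diagonal entries (1,1,1).

∂_3: C_3 → C_2 sends each 3-simplex σ to the alternating sum Σ_i (−1)^i (σ with its i-th vertex removed). For instance
  ∂abcd = bcd − acd + abd − abc.
As a 4×1 matrix over Z this has rank 1, with invariant factors (1).

Reading off H_k = ker ∂_k / im ∂_{k+1}:

  H_0: rank C_0 − rank ∂_1 = 4 − 3 = 1, and the invariant factors of ∂_1 are all 1, so H_0 = Z.
  H_1: rank ker ∂_1 − rank ∂_2 = (6 − 3) − 3 = 0, and the invariant factors of ∂_2 are all 1, so H_1 = 0.
  H_2: rank ker ∂_2 − rank ∂_3 = (4 − 3) − 1 = 0, and the invariant factors of ∂_3 are all 1, so H_2 = 0.
  H_3: rank ker ∂_3 − rank ∂_4 = (1 − 1) − 0 = 0, and there is no ∂_4, so H_3 = 0.

(K is a triangulation of the 3-simplex.)

Hence the Betti numbers are b_0 = 1, b_1 = 0, b_2 = 0, b_3 = 0.

b_0 = 1, b_1 = 0, b_2 = 0, b_3 = 0.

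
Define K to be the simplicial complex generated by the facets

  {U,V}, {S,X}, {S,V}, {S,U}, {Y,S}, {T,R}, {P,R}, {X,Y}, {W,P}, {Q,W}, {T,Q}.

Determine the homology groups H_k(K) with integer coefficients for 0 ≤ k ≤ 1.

H_0 ≅ Z^2,  H_1 ≅ Z^3.

We work with the vertex ordering P < Q < R < S < T < U < V < W < X < Y. The simplices of K, each written with vertices in increasing order, are:

  0-simplices (10): P, Q, R, S, T, U, V, W, X, Y
  1-simplices (11): PR, PW, QT, QW, RT, SU, SV, SX, SY, UV, XY

giving chain groups C_0 ≅ Z^10, C_1 ≅ Z^11.

∂_1: C_1 → C_0 is given by ∂[p,q] = [q] − [p]. For instance
  ∂SX = X − S.
The resulting 10×11 matrix has rank 8, and its Smith normal form has invariant factors (1,1,1,1,1,1,1,1).

Computing H_k = (kernel of ∂_k) / (image of ∂_{k+1}):

  H_0: rank C_0 − rank ∂_1 = 10 − 8 = 2, and the invariant factors of ∂_1 are all 1, so H_0 ≅ Z^2.
  H_1: rank ker ∂_1 − rank ∂_2 = (11 − 8) − 0 = 3, and there is no ∂_2, so H_1 ≅ Z^3.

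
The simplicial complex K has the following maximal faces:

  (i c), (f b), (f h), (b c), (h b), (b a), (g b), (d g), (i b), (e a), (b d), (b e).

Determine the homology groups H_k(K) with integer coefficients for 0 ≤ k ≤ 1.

H_0 ≅ Z,  H_1 ≅ Z^4.

Fix the vertex order a < b < c < d < e < f < g < h < i and write every simplex with vertices in increasing order. Then dim K = 1 and the simplices of K are:

  0-simplices (9): a, b, c, d, e, f, g, h, i
  1-simplices (12): ab, ae, bc, bd, be, bf, bg, bh, bi, ci, dg, fh

giving chain groups C_0 ≅ Z^9, C_1 ≅ Z^12.

Boundary ∂_1: C_1 → C_0 is given by ∂[p,q] = [q] − [p].
The 9×12 boundary matrix has rank 8 and Smith normal form diag(1,1,1,1,1,1,1,1).

Now H_k = ker ∂_k / im ∂_{k+1}, so:

  H_0: rank C_0 − rank ∂_1 = 9 − 8 = 1, and the invariant factors of ∂_1 are all 1, so H_0 = Z.
  H_1: rank ker ∂_1 − rank ∂_2 = (12 − 8) − 0 = 4, and there is no ∂_2, so H_1 = Z^4.

(K is a triangulation of a wedge of 4 circles.)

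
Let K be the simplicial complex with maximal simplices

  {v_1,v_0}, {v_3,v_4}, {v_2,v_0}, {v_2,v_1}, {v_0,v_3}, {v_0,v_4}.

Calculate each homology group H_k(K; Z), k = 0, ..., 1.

Order the vertices as v_0 < v_1 < v_2 < v_3 < v_4. Listing each simplex with vertices in this order, K has dimension 1 with simplices:

  0-simplices (5): [v_0], [v_1], [v_2], [v_3], [v_4]
  1-simplices (6): [v_0,v_1], [v_0,v_2], [v_0,v_3], [v_0,v_4], [v_1,v_2], [v_3,v_4]

so the chain groups are C_0 ≅ Z^5, C_1 ≅ Z^6.

The boundary map ∂_1: C_1 → C_0 is given by ∂[p,q] = [q] − [p].
The 5×6 boundary matrix has rank 4 and Smith normal form diag(1,1,1,1).

From H_k ≅ ker(∂_k) / im(∂_{k+1}) we obtain:

  H_0: rank C_0 − rank ∂_1 = 5 − 4 = 1, and the invariant factors of ∂_1 are all 1, so H_0 = Z.
  H_1: rank ker ∂_1 − rank ∂_2 = (6 − 4) − 0 = 2, and there is no ∂_2, so H_1 = Z^2.

As a check, the Euler characteristic is 5 − 6 = -1, which agrees with 1 − 2 = -1.

H_0 ≅ Z,  H_1 ≅ Z^2.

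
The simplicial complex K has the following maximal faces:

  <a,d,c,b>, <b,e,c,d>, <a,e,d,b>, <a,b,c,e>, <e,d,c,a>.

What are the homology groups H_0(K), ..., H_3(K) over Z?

Fix the vertex order a < b < c < d < e and write every simplex with vertices in increasing order. Then dim K = 3 and the simplices of K are:

  0-simplices (5): a, b, c, d, e
  1-simplices (10): ab, ac, ad, ae, bc, bd, be, cd, ce, de
  2-simplices (10): abc, abd, abe, acd, ace, ade, bcd, bce, bde, cde
  3-simplices (5): abcd, abce, abde, acde, bcde

giving chain groups C_0 ≅ Z^5, C_1 ≅ Z^10, C_2 ≅ Z^10, C_3 ≅ Z^5.

Boundary ∂_1: C_1 → C_0 maps an edge to its endpoints' difference, ∂[p,q] = q − p. For instance
  ∂ad = d − a.
This gives a 5×10 integer matrix of rank 4; reducing to Smith normal form yields diagonal entries (1,1,1,1).

Boundary ∂_2: C_2 → C_1 acts by ∂[p,q,r] = [q,r] − [p,r] + [p,q]. For instance
  ∂cde = de − ce + cd,
  ∂bde = de − be + bd.
As a 10×10 matrix over Z this has rank 6, with invariant factors (1,1,1,1,1,1).

Boundary ∂_3: C_3 → C_2 sends each 3-simplex σ to the alternating sum Σ_i (−1)^i (σ with its i-th vertex removed). For instance
  ∂abce = bce − ace + abe − abc,
  ∂acde = cde − ade + ace − acd.
This gives a 10×5 integer matrix of rank 4; reducing to Smith normal form yields diagonal entries (1,1,1,1).

From H_k ≅ ker(∂_k) / im(∂_{k+1}) we obtain:

  H_0: rank C_0 − rank ∂_1 = 5 − 4 = 1, and the invariant factors of ∂_1 are all 1, so H_0 ≅ Z.
  H_1: rank ker ∂_1 − rank ∂_2 = (10 − 4) − 6 = 0, and the invariant factors of ∂_2 are all 1, so H_1 ≅ 0.
  H_2: rank ker ∂_2 − rank ∂_3 = (10 − 6) − 4 = 0, and the invariant factors of ∂_3 are all 1, so H_2 ≅ 0.
  H_3: rank ker ∂_3 − rank ∂_4 = (5 − 4) − 0 = 1, and there is no ∂_4, so H_3 ≅ Z.

(K is a triangulation of the 3-sphere S^3.)

H_0 ≅ Z,  H_1 = 0,  H_2 = 0,  H_3 ≅ Z.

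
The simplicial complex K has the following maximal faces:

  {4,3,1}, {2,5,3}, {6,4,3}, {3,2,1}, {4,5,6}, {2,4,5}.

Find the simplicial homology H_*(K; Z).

We work with the vertex ordering 1 < 2 < 3 < 4 < 5 < 6. The simplices of K, each written with vertices in increasing order, are:

  0-simplices (6): [1], [2], [3], [4], [5], [6]
  1-simplices (12): [1,2], [1,3], [1,4], [2,3], [2,4], [2,5], [3,4], [3,5], [3,6], [4,5], [4,6], [5,6]
  2-simplices (6): [1,2,3], [1,3,4], [2,3,5], [2,4,5], [3,4,6], [4,5,6]

giving chain groups C_0 ≅ Z^6, C_1 ≅ Z^12, C_2 ≅ Z^6.

∂_1: C_1 → C_0 sends each edge [p,q] (with p < q) to q − p. For instance
  ∂[3,5] = [5] − [3].
As a 6×12 matrix over Z this has rank 5, with invariant factors (1,1,1,1,1).

∂_2: C_2 → C_1 acts by ∂[p,q,r] = [q,r] − [p,r] + [p,q]. For instance
  ∂[4,5,6] = [5,6] − [4,6] + [4,5],
  ∂[3,4,6] = [4,6] − [3,6] + [3,4].
As a 12×6 matrix over Z this has rank 6, with invariant factors (1,1,1,1,1,1).

Reading off H_k = ker ∂_k / im ∂_{k+1}:

  H_0: rank C_0 − rank ∂_1 = 6 − 5 = 1, and the invariant factors of ∂_1 are all 1, so H_0 ≅ Z.
  H_1: rank ker ∂_1 − rank ∂_2 = (12 − 5) − 6 = 1, and the invariant factors of ∂_2 are all 1, so H_1 ≅ Z.
  H_2: rank ker ∂_2 − rank ∂_3 = (6 − 6) − 0 = 0, and there is no ∂_3, so H_2 ≅ 0.

H_0 ≅ Z,  H_1 ≅ Z,  H_2 = 0.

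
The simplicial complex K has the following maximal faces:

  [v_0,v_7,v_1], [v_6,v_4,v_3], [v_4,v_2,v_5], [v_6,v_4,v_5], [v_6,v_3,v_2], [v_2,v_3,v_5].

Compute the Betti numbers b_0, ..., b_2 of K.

b_0 = 2, b_1 = 1, b_2 = 0.

We work with the vertex ordering v_0 < v_1 < v_2 < v_3 < v_4 < v_5 < v_6 < v_7. The simplices of K, each written with vertices in increasing order, are:

  0-simplices (8): [v_0], [v_1], [v_2], [v_3], [v_4], [v_5], [v_6], [v_7]
  1-simplices (13): [v_0,v_1], [v_0,v_7], [v_1,v_7], [v_2,v_3], [v_2,v_4], [v_2,v_5], [v_2,v_6], [v_3,v_4], [v_3,v_5], [v_3,v_6], [v_4,v_5], [v_4,v_6], [v_5,v_6]
  2-simplices (6): [v_0,v_1,v_7], [v_2,v_3,v_5], [v_2,v_3,v_6], [v_2,v_4,v_5], [v_3,v_4,v_6], [v_4,v_5,v_6]

so the chain groups are C_0 ≅ Z^8, C_1 ≅ Z^13, C_2 ≅ Z^6.

Boundary ∂_1: C_1 → C_0 maps an edge to its endpoints' difference, ∂[p,q] = q − p.
The resulting 8×13 matrix has rank 6, and its Smith normal form has invariant factors (1,1,1,1,1,1).

The boundary map ∂_2: C_2 → C_1 acts by ∂[p,q,r] = [q,r] − [p,r] + [p,q]. For instance
  ∂[v_0,v_1,v_7] = [v_1,v_7] − [v_0,v_7] + [v_0,v_1],
  ∂[v_2,v_4,v_5] = [v_4,v_5] − [v_2,v_5] + [v_2,v_4].
The 13×6 boundary matrix has rank 6 and Smith normal form diag(1,1,1,1,1,1).

Reading off H_k = ker ∂_k / im ∂_{k+1}:

  H_0: rank C_0 − rank ∂_1 = 8 − 6 = 2, and the invariant factors of ∂_1 are all 1, so H_0 = Z^2.
  H_1: rank ker ∂_1 − rank ∂_2 = (13 − 6) − 6 = 1, and the invariant factors of ∂_2 are all 1, so H_1 = Z.
  H_2: rank ker ∂_2 − rank ∂_3 = (6 − 6) − 0 = 0, and there is no ∂_3, so H_2 = 0.

Hence the Betti numbers are b_0 = 2, b_1 = 1, b_2 = 0.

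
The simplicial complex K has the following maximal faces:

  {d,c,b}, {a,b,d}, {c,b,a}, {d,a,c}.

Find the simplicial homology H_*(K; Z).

H_0 = Z,  H_1 = 0,  H_2 = Z.

Fix the vertex order a < b < c < d and write every simplex with vertices in increasing order. Then dim K = 2 and the simplices of K are:

  0-simplices (4): a, b, c, d
  1-simplices (6): ab, ac, ad, bc, bd, cd
  2-simplices (4): abc, abd, acd, bcd

so the chain groups are C_0 ≅ Z^4, C_1 ≅ Z^6, C_2 ≅ Z^4.

∂_1: C_1 → C_0 is given by ∂[p,q] = [q] − [p].
The resulting 4×6 matrix has rank 3, and its Smith normal form has invariant factors (1,1,1).

The boundary map ∂_2: C_2 → C_1 sends each 2-simplex [p,q,r] to [q,r] − [p,r] + [p,q]. For instance
  ∂bcd = cd − bd + bc,
  ∂abd = bd − ad + ab.
This gives a 6×4 integer matrix of rank 3; reducing to Smith normal form yields diagonal entries (1,1,1).

Computing H_k = (kernel of ∂_k) / (image of ∂_{k+1}):

  H_0: rank C_0 − rank ∂_1 = 4 − 3 = 1, and the invariant factors of ∂_1 are all 1, so H_0 ≅ Z.
  H_1: rank ker ∂_1 − rank ∂_2 = (6 − 3) − 3 = 0, and the invariant factors of ∂_2 are all 1, so H_1 ≅ 0.
  H_2: rank ker ∂_2 − rank ∂_3 = (4 − 3) − 0 = 1, and there is no ∂_3, so H_2 ≅ Z.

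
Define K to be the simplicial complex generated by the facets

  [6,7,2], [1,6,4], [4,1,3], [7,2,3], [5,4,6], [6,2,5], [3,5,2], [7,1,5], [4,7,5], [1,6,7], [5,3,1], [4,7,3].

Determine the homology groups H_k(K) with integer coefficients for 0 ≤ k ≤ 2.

Fix the vertex order 1 < 2 < 3 < 4 < 5 < 6 < 7 and write every simplex with vertices in increasing order. Then dim K = 2 and the simplices of K are:

  0-simplices (7): [1], [2], [3], [4], [5], [6], [7]
  1-simplices (18): [1,3], [1,4], [1,5], [1,6], [1,7], [2,3], [2,5], [2,6], [2,7], [3,4], [3,5], [3,7], [4,5], [4,6], [4,7], [5,6], [5,7], [6,7]
  2-simplices (12): [1,3,4], [1,3,5], [1,4,6], [1,5,7], [1,6,7], [2,3,5], [2,3,7], [2,5,6], [2,6,7], [3,4,7], [4,5,6], [4,5,7]

giving chain groups C_0 ≅ Z^7, C_1 ≅ Z^18, C_2 ≅ Z^12.

Boundary ∂_1: C_1 → C_0 is given by ∂[p,q] = [q] − [p].
This gives a 7×18 integer matrix of rank 6; reducing to Smith normal form yields diagonal entries (1,1,1,1,1,1).

Boundary ∂_2: C_2 → C_1 maps a triangle to the signed sum of its edges. For instance
  ∂[3,4,7] = [4,7] − [3,7] + [3,4],
  ∂[1,3,4] = [3,4] − [1,4] + [1,3].
As a 18×12 matrix over Z this has rank 12, with invariant factors (1,1,1,1,1,1,1,1,1,1,1,2).

From H_k ≅ ker(∂_k) / im(∂_{k+1}) we obtain:

  H_0: rank C_0 − rank ∂_1 = 7 − 6 = 1, and the invariant factors of ∂_1 are all 1, so H_0 ≅ Z.
  H_1: rank ker ∂_1 − rank ∂_2 = (18 − 6) − 12 = 0, and ∂_2 has invariant factor 2 > 1, so H_1 ≅ Z/2.
  H_2: rank ker ∂_2 − rank ∂_3 = (12 − 12) − 0 = 0, and there is no ∂_3, so H_2 ≅ 0.

As a check, the Euler characteristic is 7 − 18 + 12 = 1, which agrees with 1 − 0 + 0 = 1.

H_0 ≅ Z,  H_1 ≅ Z/2,  H_2 = 0.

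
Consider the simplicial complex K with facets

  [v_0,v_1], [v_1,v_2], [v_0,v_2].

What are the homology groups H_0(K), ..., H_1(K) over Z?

H_0 = Z,  H_1 = Z.

We work with the vertex ordering v_0 < v_1 < v_2. The simplices of K, each written with vertices in increasing order, are:

  0-simplices (3): [v_0], [v_1], [v_2]
  1-simplices (3): [v_0,v_1], [v_0,v_2], [v_1,v_2]

Hence C_0 ≅ Z^3, C_1 ≅ Z^3.

The boundary map ∂_1: C_1 → C_0 is given by ∂[p,q] = [q] − [p]. For instance
  ∂[v_0,v_1] = [v_1] − [v_0].
The 3×3 boundary matrix has rank 2 and Smith normal form diag(1,1).

From H_k ≅ ker(∂_k) / im(∂_{k+1}) we obtain:

  H_0: rank C_0 − rank ∂_1 = 3 − 2 = 1, and the invariant factors of ∂_1 are all 1, so H_0 = Z.
  H_1: rank ker ∂_1 − rank ∂_2 = (3 − 2) − 0 = 1, and there is no ∂_2, so H_1 = Z.

As a check, the Euler characteristic is 3 − 3 = 0, which agrees with 1 − 1 = 0.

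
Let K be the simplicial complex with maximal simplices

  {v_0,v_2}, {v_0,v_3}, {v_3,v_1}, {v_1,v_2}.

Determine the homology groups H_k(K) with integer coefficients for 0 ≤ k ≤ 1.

H_0 = Z,  H_1 = Z.

We work with the vertex ordering v_0 < v_1 < v_2 < v_3. The simplices of K, each written with vertices in increasing order, are:

  0-simplices (4): [v_0], [v_1], [v_2], [v_3]
  1-simplices (4): [v_0,v_2], [v_0,v_3], [v_1,v_2], [v_1,v_3]

Hence C_0 ≅ Z^4, C_1 ≅ Z^4.

The boundary map ∂_1: C_1 → C_0 sends each edge [p,q] (with p < q) to q − p. For instance
  ∂[v_1,v_3] = [v_3] − [v_1].
The 4×4 boundary matrix has rank 3 and Smith normal form diag(1,1,1).

Reading off H_k = ker ∂_k / im ∂_{k+1}:

  H_0: rank C_0 − rank ∂_1 = 4 − 3 = 1, and the invariant factors of ∂_1 are all 1, so H_0 = Z.
  H_1: rank ker ∂_1 − rank ∂_2 = (4 − 3) − 0 = 1, and there is no ∂_2, so H_1 = Z.

As a check, the Euler characteristic is 4 − 4 = 0, which agrees with 1 − 1 = 0.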